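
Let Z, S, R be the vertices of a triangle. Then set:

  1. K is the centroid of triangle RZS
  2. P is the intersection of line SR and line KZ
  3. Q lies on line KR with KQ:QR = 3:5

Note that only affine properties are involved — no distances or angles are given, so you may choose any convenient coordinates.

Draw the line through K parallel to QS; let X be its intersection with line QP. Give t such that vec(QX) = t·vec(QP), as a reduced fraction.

t = -6/5

Set Z = (0, 0), S = (1, 0), R = (0, 1); any affine frame gives the same invariant.
1. K is the centroid of triangle RZS ⇒ K = (1/3, 1/3)
2. P is the intersection of line SR and line KZ ⇒ P = (1/2, 1/2)
3. Q lies on line KR with KQ:QR = 3:5 ⇒ Q = (5/24, 7/12)
through K parallel to QS: direction (19/24, -7/12); meets QP at X = (-17/120, 41/60)
X = Q + t·(P−Q) with t = -6/5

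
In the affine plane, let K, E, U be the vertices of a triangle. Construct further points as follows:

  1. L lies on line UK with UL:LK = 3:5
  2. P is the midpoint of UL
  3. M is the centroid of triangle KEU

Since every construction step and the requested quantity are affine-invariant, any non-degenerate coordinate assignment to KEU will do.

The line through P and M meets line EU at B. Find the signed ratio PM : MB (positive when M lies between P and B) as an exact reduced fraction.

Choose coordinates K = (0, 0), E = (1, 0), U = (0, 1).
1. L lies on line UK with UL:LK = 3:5 ⇒ L = (0, 5/8)
2. P is the midpoint of UL ⇒ P = (0, 13/16)
3. M is the centroid of triangle KEU ⇒ M = (1/3, 1/3)
line PM meets EU at B = (-3/7, 10/7)
M = P + t·(B−P) with t = -7/9, so PM:MB = -7/9:16/9

PM:MB = -7/16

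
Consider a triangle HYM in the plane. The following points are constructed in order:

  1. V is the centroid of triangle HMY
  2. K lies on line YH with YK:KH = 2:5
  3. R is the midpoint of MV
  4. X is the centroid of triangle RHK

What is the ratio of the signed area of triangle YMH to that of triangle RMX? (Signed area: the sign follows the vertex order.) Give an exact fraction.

[YMH]:[RMX] = 63/2

Work in coordinates with H = (0, 0), Y = (1, 0), M = (0, 1).
1. V is the centroid of triangle HMY ⇒ V = (1/3, 1/3)
2. K lies on line YH with YK:KH = 2:5 ⇒ K = (5/7, 0)
3. R is the midpoint of MV ⇒ R = (1/6, 2/3)
4. X is the centroid of triangle RHK ⇒ X = (37/126, 2/9)
2·[YMH] = 1, 2·[RMX] = 2/63
[YMH]:[RMX] = 1:2/63 = 63/2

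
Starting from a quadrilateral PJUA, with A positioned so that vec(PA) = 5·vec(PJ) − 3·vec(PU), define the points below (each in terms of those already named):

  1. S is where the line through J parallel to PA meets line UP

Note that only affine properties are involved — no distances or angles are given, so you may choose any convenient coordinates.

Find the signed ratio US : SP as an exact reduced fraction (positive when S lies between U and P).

Choose coordinates P = (0, 0), J = (1, 0), U = (0, 1), A = (5, -3).
1. S is where the line through J parallel to PA meets line UP ⇒ S = (0, 3/5)
S = U + t·(P−U) with t = 2/5, so US:SP = t:(1−t) = 2/5:3/5

US:SP = 2/3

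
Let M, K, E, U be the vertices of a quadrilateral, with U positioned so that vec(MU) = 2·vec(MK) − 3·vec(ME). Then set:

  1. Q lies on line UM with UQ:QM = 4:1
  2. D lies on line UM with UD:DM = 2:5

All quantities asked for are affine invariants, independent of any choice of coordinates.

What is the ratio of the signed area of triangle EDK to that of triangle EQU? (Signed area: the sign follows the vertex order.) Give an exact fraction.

[EDK]:[EQU] = 15/14

Assign M = (0, 0), K = (1, 0), E = (0, 1), U = (2, -3) — the answer is frame-independent, so this choice is without loss of generality.
1. Q lies on line UM with UQ:QM = 4:1 ⇒ Q = (2/5, -3/5)
2. D lies on line UM with UD:DM = 2:5 ⇒ D = (10/7, -15/7)
2·[EDK] = 12/7, 2·[EQU] = 8/5
[EDK]:[EQU] = 12/7:8/5 = 15/14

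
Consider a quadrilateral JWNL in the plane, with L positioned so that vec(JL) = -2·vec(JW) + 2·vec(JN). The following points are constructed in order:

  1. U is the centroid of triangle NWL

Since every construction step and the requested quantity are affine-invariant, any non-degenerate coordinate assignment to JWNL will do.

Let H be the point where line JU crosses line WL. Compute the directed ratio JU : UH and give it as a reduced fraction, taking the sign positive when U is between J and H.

JU:UH = -7

Work in coordinates with J = (0, 0), W = (1, 0), N = (0, 1), L = (-2, 2).
1. U is the centroid of triangle NWL ⇒ U = (-1/3, 1)
line JU meets WL at H = (-2/7, 6/7)
U = J + t·(H−J) with t = 7/6, so JU:UH = 7/6:-1/6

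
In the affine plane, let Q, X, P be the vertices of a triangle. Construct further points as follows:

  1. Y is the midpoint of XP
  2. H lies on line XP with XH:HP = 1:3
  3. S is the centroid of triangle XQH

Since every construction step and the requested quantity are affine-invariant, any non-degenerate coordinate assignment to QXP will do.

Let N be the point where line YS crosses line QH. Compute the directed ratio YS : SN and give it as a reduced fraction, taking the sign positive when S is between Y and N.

Work in coordinates with Q = (0, 0), X = (1, 0), P = (0, 1).
1. Y is the midpoint of XP ⇒ Y = (1/2, 1/2)
2. H lies on line XP with XH:HP = 1:3 ⇒ H = (3/4, 1/4)
3. S is the centroid of triangle XQH ⇒ S = (7/12, 1/12)
line YS meets QH at N = (9/16, 3/16)
S = Y + t·(N−Y) with t = 4/3, so YS:SN = 4/3:-1/3

YS:SN = -4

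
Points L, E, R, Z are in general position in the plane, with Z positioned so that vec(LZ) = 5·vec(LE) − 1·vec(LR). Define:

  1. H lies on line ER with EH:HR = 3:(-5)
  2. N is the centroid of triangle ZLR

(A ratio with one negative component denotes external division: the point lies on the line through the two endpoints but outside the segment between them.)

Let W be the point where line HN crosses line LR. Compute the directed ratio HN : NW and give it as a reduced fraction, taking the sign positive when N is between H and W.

Choose coordinates L = (0, 0), E = (1, 0), R = (0, 1), Z = (5, -1).
1. H lies on line ER with EH:HR = 3:(-5) ⇒ H = (5/2, -3/2)
2. N is the centroid of triangle ZLR ⇒ N = (5/3, 0)
line HN meets LR at W = (0, 3)
N = H + t·(W−H) with t = 1/3, so HN:NW = 1/3:2/3

HN:NW = 1/2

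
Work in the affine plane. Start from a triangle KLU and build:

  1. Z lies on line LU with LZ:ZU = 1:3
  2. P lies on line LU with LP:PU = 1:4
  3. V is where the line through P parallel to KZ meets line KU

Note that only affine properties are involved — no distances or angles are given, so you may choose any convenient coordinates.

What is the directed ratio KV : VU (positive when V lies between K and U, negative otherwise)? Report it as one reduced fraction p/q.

KV:VU = -1/16

Choose coordinates K = (0, 0), L = (1, 0), U = (0, 1).
1. Z lies on line LU with LZ:ZU = 1:3 ⇒ Z = (3/4, 1/4)
2. P lies on line LU with LP:PU = 1:4 ⇒ P = (4/5, 1/5)
3. V is where the line through P parallel to KZ meets line KU ⇒ V = (0, -1/15)
V = K + t·(U−K) with t = -1/15, so KV:VU = t:(1−t) = -1/15:16/15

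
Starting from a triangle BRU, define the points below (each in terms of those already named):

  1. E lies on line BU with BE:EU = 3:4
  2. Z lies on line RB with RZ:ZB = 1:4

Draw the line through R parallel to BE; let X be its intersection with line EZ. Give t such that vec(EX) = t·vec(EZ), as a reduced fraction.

t = 5/4

Work in coordinates with B = (0, 0), R = (1, 0), U = (0, 1).
1. E lies on line BU with BE:EU = 3:4 ⇒ E = (0, 3/7)
2. Z lies on line RB with RZ:ZB = 1:4 ⇒ Z = (4/5, 0)
through R parallel to BE: direction (0, 3/7); meets EZ at X = (1, -3/28)
X = E + t·(Z−E) with t = 5/4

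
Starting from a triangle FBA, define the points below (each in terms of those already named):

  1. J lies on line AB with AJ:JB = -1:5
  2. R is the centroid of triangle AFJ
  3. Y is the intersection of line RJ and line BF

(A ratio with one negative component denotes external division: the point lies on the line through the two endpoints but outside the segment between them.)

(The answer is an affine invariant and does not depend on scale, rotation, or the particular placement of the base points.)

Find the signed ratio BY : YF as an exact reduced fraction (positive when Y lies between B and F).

BY:YF = 5

Choose coordinates F = (0, 0), B = (1, 0), A = (0, 1).
1. J lies on line AB with AJ:JB = -1:5 ⇒ J = (-1/4, 5/4)
2. R is the centroid of triangle AFJ ⇒ R = (-1/12, 3/4)
3. Y is the intersection of line RJ and line BF ⇒ Y = (1/6, 0)
Y = B + t·(F−B) with t = 5/6, so BY:YF = t:(1−t) = 5/6:1/6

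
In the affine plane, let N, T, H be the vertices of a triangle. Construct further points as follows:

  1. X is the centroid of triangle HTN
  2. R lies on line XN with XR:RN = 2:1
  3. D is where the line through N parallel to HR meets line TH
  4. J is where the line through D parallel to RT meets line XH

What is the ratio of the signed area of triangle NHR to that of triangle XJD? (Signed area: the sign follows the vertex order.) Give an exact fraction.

Work in coordinates with N = (0, 0), T = (1, 0), H = (0, 1).
1. X is the centroid of triangle HTN ⇒ X = (1/3, 1/3)
2. R lies on line XN with XR:RN = 2:1 ⇒ R = (1/9, 1/9)
3. D is where the line through N parallel to HR meets line TH ⇒ D = (-1/7, 8/7)
4. J is where the line through D parallel to RT meets line XH ⇒ J = (-1/15, 17/15)
2·[NHR] = -1/9, 2·[XJD] = 2/35
[NHR]:[XJD] = -1/9:2/35 = -35/18

[NHR]:[XJD] = -35/18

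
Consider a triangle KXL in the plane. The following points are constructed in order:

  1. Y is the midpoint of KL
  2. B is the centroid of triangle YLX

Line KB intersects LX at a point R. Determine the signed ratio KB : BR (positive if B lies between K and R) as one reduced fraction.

KB:BR = 5

Assign K = (0, 0), X = (1, 0), L = (0, 1) — the answer is frame-independent, so this choice is without loss of generality.
1. Y is the midpoint of KL ⇒ Y = (0, 1/2)
2. B is the centroid of triangle YLX ⇒ B = (1/3, 1/2)
line KB meets LX at R = (2/5, 3/5)
B = K + t·(R−K) with t = 5/6, so KB:BR = 5/6:1/6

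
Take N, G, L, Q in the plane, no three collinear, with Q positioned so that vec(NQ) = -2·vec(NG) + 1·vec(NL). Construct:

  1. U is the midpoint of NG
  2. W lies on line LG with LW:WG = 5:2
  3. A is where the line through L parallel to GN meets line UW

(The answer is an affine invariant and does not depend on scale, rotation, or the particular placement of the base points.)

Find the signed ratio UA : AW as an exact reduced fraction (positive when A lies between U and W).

Set N = (0, 0), G = (1, 0), L = (0, 1), Q = (-2, 1); any affine frame gives the same invariant.
1. U is the midpoint of NG ⇒ U = (1/2, 0)
2. W lies on line LG with LW:WG = 5:2 ⇒ W = (5/7, 2/7)
3. A is where the line through L parallel to GN meets line UW ⇒ A = (5/4, 1)
A = U + t·(W−U) with t = 7/2, so UA:AW = t:(1−t) = 7/2:-5/2

UA:AW = -7/5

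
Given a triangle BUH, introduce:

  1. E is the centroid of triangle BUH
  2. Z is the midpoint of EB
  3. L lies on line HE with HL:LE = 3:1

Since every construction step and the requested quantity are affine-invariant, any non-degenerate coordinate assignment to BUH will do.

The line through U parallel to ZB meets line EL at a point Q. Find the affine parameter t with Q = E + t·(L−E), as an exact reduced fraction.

t = -4

Work in coordinates with B = (0, 0), U = (1, 0), H = (0, 1).
1. E is the centroid of triangle BUH ⇒ E = (1/3, 1/3)
2. Z is the midpoint of EB ⇒ Z = (1/6, 1/6)
3. L lies on line HE with HL:LE = 3:1 ⇒ L = (1/4, 1/2)
through U parallel to ZB: direction (-1/6, -1/6); meets EL at Q = (2/3, -1/3)
Q = E + t·(L−E) with t = -4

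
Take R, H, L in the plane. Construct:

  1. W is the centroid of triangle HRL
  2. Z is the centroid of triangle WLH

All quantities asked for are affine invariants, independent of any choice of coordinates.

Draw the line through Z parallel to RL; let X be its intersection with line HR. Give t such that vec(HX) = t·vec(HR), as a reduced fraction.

Work in coordinates with R = (0, 0), H = (1, 0), L = (0, 1).
1. W is the centroid of triangle HRL ⇒ W = (1/3, 1/3)
2. Z is the centroid of triangle WLH ⇒ Z = (4/9, 4/9)
through Z parallel to RL: direction (0, 1); meets HR at X = (4/9, 0)
X = H + t·(R−H) with t = 5/9

t = 5/9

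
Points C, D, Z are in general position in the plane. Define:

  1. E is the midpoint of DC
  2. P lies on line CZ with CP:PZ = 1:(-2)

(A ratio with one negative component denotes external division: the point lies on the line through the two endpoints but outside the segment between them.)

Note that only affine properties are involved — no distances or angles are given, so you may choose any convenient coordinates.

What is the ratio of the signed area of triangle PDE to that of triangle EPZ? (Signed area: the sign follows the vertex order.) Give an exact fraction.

[PDE]:[EPZ] = -1/2

Work in coordinates with C = (0, 0), D = (1, 0), Z = (0, 1).
1. E is the midpoint of DC ⇒ E = (1/2, 0)
2. P lies on line CZ with CP:PZ = 1:(-2) ⇒ P = (0, -1)
2·[PDE] = 1/2, 2·[EPZ] = -1
[PDE]:[EPZ] = 1/2:-1 = -1/2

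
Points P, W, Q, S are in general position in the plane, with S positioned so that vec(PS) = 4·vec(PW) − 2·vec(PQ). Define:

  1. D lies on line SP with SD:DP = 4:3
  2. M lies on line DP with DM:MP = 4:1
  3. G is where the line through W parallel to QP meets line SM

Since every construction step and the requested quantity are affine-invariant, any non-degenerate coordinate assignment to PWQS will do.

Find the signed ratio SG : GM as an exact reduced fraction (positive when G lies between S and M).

SG:GM = 105/23

Work in coordinates with P = (0, 0), W = (1, 0), Q = (0, 1), S = (4, -2).
1. D lies on line SP with SD:DP = 4:3 ⇒ D = (12/7, -6/7)
2. M lies on line DP with DM:MP = 4:1 ⇒ M = (12/35, -6/35)
3. G is where the line through W parallel to QP meets line SM ⇒ G = (1, -1/2)
G = S + t·(M−S) with t = 105/128, so SG:GM = t:(1−t) = 105/128:23/128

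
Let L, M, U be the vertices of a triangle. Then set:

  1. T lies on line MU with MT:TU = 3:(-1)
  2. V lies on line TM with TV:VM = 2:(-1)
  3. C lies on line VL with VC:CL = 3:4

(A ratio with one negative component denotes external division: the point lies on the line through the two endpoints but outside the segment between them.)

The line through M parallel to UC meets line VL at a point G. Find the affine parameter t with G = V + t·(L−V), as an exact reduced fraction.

Set L = (0, 0), M = (1, 0), U = (0, 1); any affine frame gives the same invariant.
1. T lies on line MU with MT:TU = 3:(-1) ⇒ T = (-1/2, 3/2)
2. V lies on line TM with TV:VM = 2:(-1) ⇒ V = (5/2, -3/2)
3. C lies on line VL with VC:CL = 3:4 ⇒ C = (10/7, -6/7)
through M parallel to UC: direction (10/7, -13/7); meets VL at G = (13/7, -39/35)
G = V + t·(L−V) with t = 9/35

t = 9/35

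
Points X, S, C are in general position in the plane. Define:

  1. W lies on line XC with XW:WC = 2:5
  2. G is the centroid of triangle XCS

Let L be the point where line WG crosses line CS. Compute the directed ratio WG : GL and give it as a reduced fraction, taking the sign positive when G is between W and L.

WG:GL = 8/7

Choose coordinates X = (0, 0), S = (1, 0), C = (0, 1).
1. W lies on line XC with XW:WC = 2:5 ⇒ W = (0, 2/7)
2. G is the centroid of triangle XCS ⇒ G = (1/3, 1/3)
line WG meets CS at L = (5/8, 3/8)
G = W + t·(L−W) with t = 8/15, so WG:GL = 8/15:7/15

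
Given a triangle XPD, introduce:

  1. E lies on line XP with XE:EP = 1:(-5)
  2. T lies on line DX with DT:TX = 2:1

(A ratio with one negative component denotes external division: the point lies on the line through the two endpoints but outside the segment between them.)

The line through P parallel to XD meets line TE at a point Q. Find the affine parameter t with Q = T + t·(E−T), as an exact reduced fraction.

Work in coordinates with X = (0, 0), P = (1, 0), D = (0, 1).
1. E lies on line XP with XE:EP = 1:(-5) ⇒ E = (-1/4, 0)
2. T lies on line DX with DT:TX = 2:1 ⇒ T = (0, 1/3)
through P parallel to XD: direction (0, 1); meets TE at Q = (1, 5/3)
Q = T + t·(E−T) with t = -4

t = -4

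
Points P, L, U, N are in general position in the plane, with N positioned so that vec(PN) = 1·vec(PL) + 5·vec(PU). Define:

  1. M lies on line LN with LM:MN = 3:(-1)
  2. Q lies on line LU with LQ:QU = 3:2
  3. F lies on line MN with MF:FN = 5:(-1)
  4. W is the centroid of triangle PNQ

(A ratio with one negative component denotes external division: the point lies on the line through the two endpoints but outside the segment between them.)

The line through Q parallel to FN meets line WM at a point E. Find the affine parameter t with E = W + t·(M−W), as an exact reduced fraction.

Set P = (0, 0), L = (1, 0), U = (0, 1), N = (1, 5); any affine frame gives the same invariant.
1. M lies on line LN with LM:MN = 3:(-1) ⇒ M = (1, 15/2)
2. Q lies on line LU with LQ:QU = 3:2 ⇒ Q = (2/5, 3/5)
3. F lies on line MN with MF:FN = 5:(-1) ⇒ F = (1, 35/8)
4. W is the centroid of triangle PNQ ⇒ W = (7/15, 28/15)
through Q parallel to FN: direction (0, 5/8); meets WM at E = (2/5, 93/80)
E = W + t·(M−W) with t = -1/8

t = -1/8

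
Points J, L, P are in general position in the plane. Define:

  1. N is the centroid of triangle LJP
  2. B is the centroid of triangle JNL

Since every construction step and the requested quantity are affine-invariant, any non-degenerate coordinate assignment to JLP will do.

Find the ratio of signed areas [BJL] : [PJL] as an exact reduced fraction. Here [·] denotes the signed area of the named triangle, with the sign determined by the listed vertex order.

[BJL]:[PJL] = 1/9

Set J = (0, 0), L = (1, 0), P = (0, 1); any affine frame gives the same invariant.
1. N is the centroid of triangle LJP ⇒ N = (1/3, 1/3)
2. B is the centroid of triangle JNL ⇒ B = (4/9, 1/9)
2·[BJL] = 1/9, 2·[PJL] = 1
[BJL]:[PJL] = 1/9:1 = 1/9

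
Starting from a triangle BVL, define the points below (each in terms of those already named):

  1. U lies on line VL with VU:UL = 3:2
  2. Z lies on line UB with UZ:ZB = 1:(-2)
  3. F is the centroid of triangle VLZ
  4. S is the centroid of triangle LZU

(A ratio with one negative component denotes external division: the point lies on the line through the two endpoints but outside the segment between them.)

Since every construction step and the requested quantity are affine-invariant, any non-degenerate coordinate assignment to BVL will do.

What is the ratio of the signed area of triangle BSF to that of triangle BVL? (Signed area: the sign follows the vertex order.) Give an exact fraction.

[BSF]:[BVL] = -4/15

Assign B = (0, 0), V = (1, 0), L = (0, 1) — the answer is frame-independent, so this choice is without loss of generality.
1. U lies on line VL with VU:UL = 3:2 ⇒ U = (2/5, 3/5)
2. Z lies on line UB with UZ:ZB = 1:(-2) ⇒ Z = (4/5, 6/5)
3. F is the centroid of triangle VLZ ⇒ F = (3/5, 11/15)
4. S is the centroid of triangle LZU ⇒ S = (2/5, 14/15)
2·[BSF] = -4/15, 2·[BVL] = 1
[BSF]:[BVL] = -4/15:1 = -4/15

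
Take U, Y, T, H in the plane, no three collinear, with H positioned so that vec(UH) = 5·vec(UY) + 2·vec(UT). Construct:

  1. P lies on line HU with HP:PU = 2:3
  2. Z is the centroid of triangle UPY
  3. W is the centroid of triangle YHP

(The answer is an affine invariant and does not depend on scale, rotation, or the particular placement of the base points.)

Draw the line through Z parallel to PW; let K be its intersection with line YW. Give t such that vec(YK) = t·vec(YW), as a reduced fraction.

Set U = (0, 0), Y = (1, 0), T = (0, 1), H = (5, 2); any affine frame gives the same invariant.
1. P lies on line HU with HP:PU = 2:3 ⇒ P = (3, 6/5)
2. Z is the centroid of triangle UPY ⇒ Z = (4/3, 2/5)
3. W is the centroid of triangle YHP ⇒ W = (3, 16/15)
through Z parallel to PW: direction (0, -2/15); meets YW at K = (4/3, 8/45)
K = Y + t·(W−Y) with t = 1/6

t = 1/6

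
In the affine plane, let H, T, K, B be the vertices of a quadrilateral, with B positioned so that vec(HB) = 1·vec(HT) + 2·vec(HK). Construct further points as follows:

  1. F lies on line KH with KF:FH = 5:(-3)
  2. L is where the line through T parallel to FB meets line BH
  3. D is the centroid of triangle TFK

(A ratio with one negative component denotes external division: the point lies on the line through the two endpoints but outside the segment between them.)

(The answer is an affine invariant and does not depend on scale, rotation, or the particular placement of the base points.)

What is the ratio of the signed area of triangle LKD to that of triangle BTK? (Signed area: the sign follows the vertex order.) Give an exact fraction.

[LKD]:[BTK] = -71/36

Choose coordinates H = (0, 0), T = (1, 0), K = (0, 1), B = (1, 2).
1. F lies on line KH with KF:FH = 5:(-3) ⇒ F = (0, -3/2)
2. L is where the line through T parallel to FB meets line BH ⇒ L = (7/3, 14/3)
3. D is the centroid of triangle TFK ⇒ D = (1/3, -1/6)
2·[LKD] = 71/18, 2·[BTK] = -2
[LKD]:[BTK] = 71/18:-2 = -71/36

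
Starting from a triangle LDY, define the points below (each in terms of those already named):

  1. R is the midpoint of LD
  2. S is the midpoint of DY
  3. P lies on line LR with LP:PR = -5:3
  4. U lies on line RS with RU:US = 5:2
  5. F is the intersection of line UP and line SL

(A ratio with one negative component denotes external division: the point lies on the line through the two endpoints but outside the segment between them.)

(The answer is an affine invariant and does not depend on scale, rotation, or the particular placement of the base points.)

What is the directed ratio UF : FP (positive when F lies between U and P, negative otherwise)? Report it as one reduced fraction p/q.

Assign L = (0, 0), D = (1, 0), Y = (0, 1) — the answer is frame-independent, so this choice is without loss of generality.
1. R is the midpoint of LD ⇒ R = (1/2, 0)
2. S is the midpoint of DY ⇒ S = (1/2, 1/2)
3. P lies on line LR with LP:PR = -5:3 ⇒ P = (5/4, 0)
4. U lies on line RS with RU:US = 5:2 ⇒ U = (1/2, 5/14)
5. F is the intersection of line UP and line SL ⇒ F = (25/62, 25/62)
F = U + t·(P−U) with t = -4/31, so UF:FP = t:(1−t) = -4/31:35/31

UF:FP = -4/35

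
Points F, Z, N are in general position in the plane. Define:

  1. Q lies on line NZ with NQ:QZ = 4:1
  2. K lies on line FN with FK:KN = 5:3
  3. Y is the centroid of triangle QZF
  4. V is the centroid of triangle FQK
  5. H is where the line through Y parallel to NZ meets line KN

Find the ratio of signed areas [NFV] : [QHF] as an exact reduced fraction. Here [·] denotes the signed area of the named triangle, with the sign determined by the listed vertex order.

Work in coordinates with F = (0, 0), Z = (1, 0), N = (0, 1).
1. Q lies on line NZ with NQ:QZ = 4:1 ⇒ Q = (4/5, 1/5)
2. K lies on line FN with FK:KN = 5:3 ⇒ K = (0, 5/8)
3. Y is the centroid of triangle QZF ⇒ Y = (3/5, 1/15)
4. V is the centroid of triangle FQK ⇒ V = (4/15, 11/40)
5. H is where the line through Y parallel to NZ meets line KN ⇒ H = (0, 2/3)
2·[NFV] = 4/15, 2·[QHF] = 8/15
[NFV]:[QHF] = 4/15:8/15 = 1/2

[NFV]:[QHF] = 1/2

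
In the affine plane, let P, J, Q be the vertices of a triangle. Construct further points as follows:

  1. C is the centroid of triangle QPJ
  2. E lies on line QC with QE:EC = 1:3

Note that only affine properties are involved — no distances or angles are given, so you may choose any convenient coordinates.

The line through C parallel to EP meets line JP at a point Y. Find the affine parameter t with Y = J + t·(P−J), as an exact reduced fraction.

Work in coordinates with P = (0, 0), J = (1, 0), Q = (0, 1).
1. C is the centroid of triangle QPJ ⇒ C = (1/3, 1/3)
2. E lies on line QC with QE:EC = 1:3 ⇒ E = (1/12, 5/6)
through C parallel to EP: direction (-1/12, -5/6); meets JP at Y = (3/10, 0)
Y = J + t·(P−J) with t = 7/10

t = 7/10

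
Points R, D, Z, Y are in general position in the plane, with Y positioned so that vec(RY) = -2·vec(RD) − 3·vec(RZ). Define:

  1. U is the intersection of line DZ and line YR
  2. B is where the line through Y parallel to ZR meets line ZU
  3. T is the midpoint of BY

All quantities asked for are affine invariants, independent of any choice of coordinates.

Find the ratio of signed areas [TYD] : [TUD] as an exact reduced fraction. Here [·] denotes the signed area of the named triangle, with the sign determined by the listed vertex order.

[TYD]:[TUD] = -5

Assign R = (0, 0), D = (1, 0), Z = (0, 1), Y = (-2, -3) — the answer is frame-independent, so this choice is without loss of generality.
1. U is the intersection of line DZ and line YR ⇒ U = (2/5, 3/5)
2. B is where the line through Y parallel to ZR meets line ZU ⇒ B = (-2, 3)
3. T is the midpoint of BY ⇒ T = (-2, 0)
2·[TYD] = 9, 2·[TUD] = -9/5
[TYD]:[TUD] = 9:-9/5 = -5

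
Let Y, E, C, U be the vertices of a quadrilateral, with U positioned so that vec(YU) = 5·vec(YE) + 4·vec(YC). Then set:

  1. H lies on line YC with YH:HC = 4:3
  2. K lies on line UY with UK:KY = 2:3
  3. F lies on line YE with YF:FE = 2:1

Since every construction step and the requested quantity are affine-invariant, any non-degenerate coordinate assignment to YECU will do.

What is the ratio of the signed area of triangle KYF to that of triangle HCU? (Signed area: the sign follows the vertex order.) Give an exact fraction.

Assign Y = (0, 0), E = (1, 0), C = (0, 1), U = (5, 4) — the answer is frame-independent, so this choice is without loss of generality.
1. H lies on line YC with YH:HC = 4:3 ⇒ H = (0, 4/7)
2. K lies on line UY with UK:KY = 2:3 ⇒ K = (3, 12/5)
3. F lies on line YE with YF:FE = 2:1 ⇒ F = (2/3, 0)
2·[KYF] = 8/5, 2·[HCU] = -15/7
[KYF]:[HCU] = 8/5:-15/7 = -56/75

[KYF]:[HCU] = -56/75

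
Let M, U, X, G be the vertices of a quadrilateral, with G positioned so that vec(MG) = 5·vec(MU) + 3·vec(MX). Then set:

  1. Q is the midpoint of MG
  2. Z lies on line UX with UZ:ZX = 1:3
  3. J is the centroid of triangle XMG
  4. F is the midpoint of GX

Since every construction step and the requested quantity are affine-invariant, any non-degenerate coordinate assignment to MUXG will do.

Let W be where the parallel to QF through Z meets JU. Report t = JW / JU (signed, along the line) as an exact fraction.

Choose coordinates M = (0, 0), U = (1, 0), X = (0, 1), G = (5, 3).
1. Q is the midpoint of MG ⇒ Q = (5/2, 3/2)
2. Z lies on line UX with UZ:ZX = 1:3 ⇒ Z = (3/4, 1/4)
3. J is the centroid of triangle XMG ⇒ J = (5/3, 4/3)
4. F is the midpoint of GX ⇒ F = (5/2, 2)
through Z parallel to QF: direction (0, 1/2); meets JU at W = (3/4, -1/2)
W = J + t·(U−J) with t = 11/8

t = 11/8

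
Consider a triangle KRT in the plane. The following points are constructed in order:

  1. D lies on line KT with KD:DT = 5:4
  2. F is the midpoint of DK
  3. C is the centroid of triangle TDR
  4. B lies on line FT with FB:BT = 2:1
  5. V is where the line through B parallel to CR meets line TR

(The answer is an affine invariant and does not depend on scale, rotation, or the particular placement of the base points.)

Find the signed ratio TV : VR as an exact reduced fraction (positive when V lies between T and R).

Set K = (0, 0), R = (1, 0), T = (0, 1); any affine frame gives the same invariant.
1. D lies on line KT with KD:DT = 5:4 ⇒ D = (0, 5/9)
2. F is the midpoint of DK ⇒ F = (0, 5/18)
3. C is the centroid of triangle TDR ⇒ C = (1/3, 14/27)
4. B lies on line FT with FB:BT = 2:1 ⇒ B = (0, 41/54)
5. V is where the line through B parallel to CR meets line TR ⇒ V = (13/12, -1/12)
V = T + t·(R−T) with t = 13/12, so TV:VR = t:(1−t) = 13/12:-1/12

TV:VR = -13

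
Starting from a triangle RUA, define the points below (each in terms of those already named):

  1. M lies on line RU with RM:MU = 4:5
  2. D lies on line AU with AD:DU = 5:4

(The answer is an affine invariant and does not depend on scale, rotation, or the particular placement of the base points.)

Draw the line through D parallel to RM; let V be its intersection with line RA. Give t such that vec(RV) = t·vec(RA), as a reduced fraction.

Set R = (0, 0), U = (1, 0), A = (0, 1); any affine frame gives the same invariant.
1. M lies on line RU with RM:MU = 4:5 ⇒ M = (4/9, 0)
2. D lies on line AU with AD:DU = 5:4 ⇒ D = (5/9, 4/9)
through D parallel to RM: direction (4/9, 0); meets RA at V = (0, 4/9)
V = R + t·(A−R) with t = 4/9

t = 4/9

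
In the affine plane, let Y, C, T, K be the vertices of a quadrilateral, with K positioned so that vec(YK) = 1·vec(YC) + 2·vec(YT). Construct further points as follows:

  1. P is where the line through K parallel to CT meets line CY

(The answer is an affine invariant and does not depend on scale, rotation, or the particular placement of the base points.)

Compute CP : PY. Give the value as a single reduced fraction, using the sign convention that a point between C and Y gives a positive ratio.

CP:PY = -2/3

Choose coordinates Y = (0, 0), C = (1, 0), T = (0, 1), K = (1, 2).
1. P is where the line through K parallel to CT meets line CY ⇒ P = (3, 0)
P = C + t·(Y−C) with t = -2, so CP:PY = t:(1−t) = -2:3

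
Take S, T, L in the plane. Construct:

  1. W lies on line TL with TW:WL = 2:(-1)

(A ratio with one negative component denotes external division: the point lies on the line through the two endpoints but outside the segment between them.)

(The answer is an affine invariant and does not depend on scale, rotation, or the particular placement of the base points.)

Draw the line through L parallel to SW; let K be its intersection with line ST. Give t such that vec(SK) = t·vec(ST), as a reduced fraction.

Set S = (0, 0), T = (1, 0), L = (0, 1); any affine frame gives the same invariant.
1. W lies on line TL with TW:WL = 2:(-1) ⇒ W = (-1, 2)
through L parallel to SW: direction (-1, 2); meets ST at K = (1/2, 0)
K = S + t·(T−S) with t = 1/2

t = 1/2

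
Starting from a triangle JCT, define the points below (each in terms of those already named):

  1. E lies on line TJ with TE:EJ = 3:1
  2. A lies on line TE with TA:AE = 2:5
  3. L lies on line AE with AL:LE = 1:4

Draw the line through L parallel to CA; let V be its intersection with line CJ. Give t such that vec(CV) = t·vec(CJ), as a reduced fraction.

Work in coordinates with J = (0, 0), C = (1, 0), T = (0, 1).
1. E lies on line TJ with TE:EJ = 3:1 ⇒ E = (0, 1/4)
2. A lies on line TE with TA:AE = 2:5 ⇒ A = (0, 11/14)
3. L lies on line AE with AL:LE = 1:4 ⇒ L = (0, 19/28)
through L parallel to CA: direction (-1, 11/14); meets CJ at V = (19/22, 0)
V = C + t·(J−C) with t = 3/22

t = 3/22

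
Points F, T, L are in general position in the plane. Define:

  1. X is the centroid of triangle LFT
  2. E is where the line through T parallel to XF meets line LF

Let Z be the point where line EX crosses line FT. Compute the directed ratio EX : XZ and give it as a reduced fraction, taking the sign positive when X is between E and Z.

EX:XZ = -4

Work in coordinates with F = (0, 0), T = (1, 0), L = (0, 1).
1. X is the centroid of triangle LFT ⇒ X = (1/3, 1/3)
2. E is where the line through T parallel to XF meets line LF ⇒ E = (0, -1)
line EX meets FT at Z = (1/4, 0)
X = E + t·(Z−E) with t = 4/3, so EX:XZ = 4/3:-1/3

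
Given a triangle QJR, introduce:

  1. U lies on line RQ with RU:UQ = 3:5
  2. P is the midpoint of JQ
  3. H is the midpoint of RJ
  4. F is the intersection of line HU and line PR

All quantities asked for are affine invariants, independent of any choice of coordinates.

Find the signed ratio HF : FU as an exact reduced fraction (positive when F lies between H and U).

Set Q = (0, 0), J = (1, 0), R = (0, 1); any affine frame gives the same invariant.
1. U lies on line RQ with RU:UQ = 3:5 ⇒ U = (0, 5/8)
2. P is the midpoint of JQ ⇒ P = (1/2, 0)
3. H is the midpoint of RJ ⇒ H = (1/2, 1/2)
4. F is the intersection of line HU and line PR ⇒ F = (3/14, 4/7)
F = H + t·(U−H) with t = 4/7, so HF:FU = t:(1−t) = 4/7:3/7

HF:FU = 4/3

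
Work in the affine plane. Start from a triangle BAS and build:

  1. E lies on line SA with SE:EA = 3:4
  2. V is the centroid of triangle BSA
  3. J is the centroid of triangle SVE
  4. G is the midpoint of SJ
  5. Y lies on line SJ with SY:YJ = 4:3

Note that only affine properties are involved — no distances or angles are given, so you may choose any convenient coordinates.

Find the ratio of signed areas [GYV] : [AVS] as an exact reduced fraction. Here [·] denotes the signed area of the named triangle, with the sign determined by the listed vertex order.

[GYV]:[AVS] = 1/98

Assign B = (0, 0), A = (1, 0), S = (0, 1) — the answer is frame-independent, so this choice is without loss of generality.
1. E lies on line SA with SE:EA = 3:4 ⇒ E = (3/7, 4/7)
2. V is the centroid of triangle BSA ⇒ V = (1/3, 1/3)
3. J is the centroid of triangle SVE ⇒ J = (16/63, 40/63)
4. G is the midpoint of SJ ⇒ G = (8/63, 103/126)
5. Y lies on line SJ with SY:YJ = 4:3 ⇒ Y = (64/441, 349/441)
2·[GYV] = -1/294, 2·[AVS] = -1/3
[GYV]:[AVS] = -1/294:-1/3 = 1/98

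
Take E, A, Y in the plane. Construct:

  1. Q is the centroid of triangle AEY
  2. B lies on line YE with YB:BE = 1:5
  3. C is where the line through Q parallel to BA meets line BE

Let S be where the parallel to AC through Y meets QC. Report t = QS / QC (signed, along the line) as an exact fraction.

t = 25/4

Work in coordinates with E = (0, 0), A = (1, 0), Y = (0, 1).
1. Q is the centroid of triangle AEY ⇒ Q = (1/3, 1/3)
2. B lies on line YE with YB:BE = 1:5 ⇒ B = (0, 5/6)
3. C is where the line through Q parallel to BA meets line BE ⇒ C = (0, 11/18)
through Y parallel to AC: direction (-1, 11/18); meets QC at S = (-7/4, 149/72)
S = Q + t·(C−Q) with t = 25/4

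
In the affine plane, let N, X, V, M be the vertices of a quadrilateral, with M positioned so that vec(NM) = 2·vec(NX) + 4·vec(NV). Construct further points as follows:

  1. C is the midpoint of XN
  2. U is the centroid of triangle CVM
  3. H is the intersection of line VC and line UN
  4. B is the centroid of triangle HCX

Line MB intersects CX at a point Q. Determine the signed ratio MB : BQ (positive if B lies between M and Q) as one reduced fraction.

MB:BQ = 23

Choose coordinates N = (0, 0), X = (1, 0), V = (0, 1), M = (2, 4).
1. C is the midpoint of XN ⇒ C = (1/2, 0)
2. U is the centroid of triangle CVM ⇒ U = (5/6, 5/3)
3. H is the intersection of line VC and line UN ⇒ H = (1/4, 1/2)
4. B is the centroid of triangle HCX ⇒ B = (7/12, 1/6)
line MB meets CX at Q = (12/23, 0)
B = M + t·(Q−M) with t = 23/24, so MB:BQ = 23/24:1/24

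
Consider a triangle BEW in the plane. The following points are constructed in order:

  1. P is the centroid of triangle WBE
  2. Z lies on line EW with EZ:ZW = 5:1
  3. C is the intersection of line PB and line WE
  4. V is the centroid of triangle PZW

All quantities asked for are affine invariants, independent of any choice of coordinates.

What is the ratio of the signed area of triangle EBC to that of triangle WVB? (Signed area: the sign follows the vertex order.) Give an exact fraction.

[EBC]:[WVB] = 3

Choose coordinates B = (0, 0), E = (1, 0), W = (0, 1).
1. P is the centroid of triangle WBE ⇒ P = (1/3, 1/3)
2. Z lies on line EW with EZ:ZW = 5:1 ⇒ Z = (1/6, 5/6)
3. C is the intersection of line PB and line WE ⇒ C = (1/2, 1/2)
4. V is the centroid of triangle PZW ⇒ V = (1/6, 13/18)
2·[EBC] = -1/2, 2·[WVB] = -1/6
[EBC]:[WVB] = -1/2:-1/6 = 3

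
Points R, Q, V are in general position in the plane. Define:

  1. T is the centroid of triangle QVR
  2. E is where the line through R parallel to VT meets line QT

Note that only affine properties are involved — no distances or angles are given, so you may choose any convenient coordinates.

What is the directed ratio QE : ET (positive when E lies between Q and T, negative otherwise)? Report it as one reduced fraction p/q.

Assign R = (0, 0), Q = (1, 0), V = (0, 1) — the answer is frame-independent, so this choice is without loss of generality.
1. T is the centroid of triangle QVR ⇒ T = (1/3, 1/3)
2. E is where the line through R parallel to VT meets line QT ⇒ E = (-1/3, 2/3)
E = Q + t·(T−Q) with t = 2, so QE:ET = t:(1−t) = 2:-1

QE:ET = -2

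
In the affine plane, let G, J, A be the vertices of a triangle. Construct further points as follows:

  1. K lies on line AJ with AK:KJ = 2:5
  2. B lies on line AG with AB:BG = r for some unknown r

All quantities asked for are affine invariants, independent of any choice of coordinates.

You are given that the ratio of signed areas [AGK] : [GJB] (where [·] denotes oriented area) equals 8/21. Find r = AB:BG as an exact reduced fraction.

Set G = (0, 0), J = (1, 0), A = (0, 1); any affine frame gives the same invariant.
1. K lies on line AJ with AK:KJ = 2:5 ⇒ K = (2/7, 5/7)
2. With AB:BG = r, write λ = r/(r+1) so B = A + λ·(G−A); B is affine-linear in λ
Every point depending on B is an affine combination of B and λ-independent points, so each such coordinate is linear in λ; the λ² term in each signed area is a multiple of (G−A)×(G−A) = 0, so 2·[AGK] and 2·[GJB] are each linear in λ. Evaluating at λ=0 and λ=1:
  2·[AGK] = 2/7,   2·[GJB] = −λ + 1
So [AGK]:[GJB] = (2/7) / (−λ + 1). Setting this equal to 8/21:
  2/7 = 8/21·(−λ + 1)  ⇒  λ = 1/4
Then r = λ/(1−λ) = (1/4)/(3/4) = 1/3. Check: with r = 1/3, B = (0, 3/4) and [AGK]:[GJB] = 8/21 as required.

r = 1/3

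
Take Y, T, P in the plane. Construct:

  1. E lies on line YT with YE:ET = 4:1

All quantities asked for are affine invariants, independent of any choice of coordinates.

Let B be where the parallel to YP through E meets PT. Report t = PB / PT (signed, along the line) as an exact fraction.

t = 4/5

Work in coordinates with Y = (0, 0), T = (1, 0), P = (0, 1).
1. E lies on line YT with YE:ET = 4:1 ⇒ E = (4/5, 0)
through E parallel to YP: direction (0, 1); meets PT at B = (4/5, 1/5)
B = P + t·(T−P) with t = 4/5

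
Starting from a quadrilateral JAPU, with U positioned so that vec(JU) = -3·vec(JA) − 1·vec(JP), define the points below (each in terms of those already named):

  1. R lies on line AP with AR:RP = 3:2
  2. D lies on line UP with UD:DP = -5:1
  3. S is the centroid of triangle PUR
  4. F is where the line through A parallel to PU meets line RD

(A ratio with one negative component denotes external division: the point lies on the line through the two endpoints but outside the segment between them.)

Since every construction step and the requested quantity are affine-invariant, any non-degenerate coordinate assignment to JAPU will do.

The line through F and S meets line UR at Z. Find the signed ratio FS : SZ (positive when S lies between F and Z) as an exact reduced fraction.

Choose coordinates J = (0, 0), A = (1, 0), P = (0, 1), U = (-3, -1).
1. R lies on line AP with AR:RP = 3:2 ⇒ R = (2/5, 3/5)
2. D lies on line UP with UD:DP = -5:1 ⇒ D = (3/4, 3/2)
3. S is the centroid of triangle PUR ⇒ S = (-13/15, 1/5)
4. F is where the line through A parallel to PU meets line RD ⇒ F = (-1/8, -3/4)
line FS meets UR at Z = (-40/53, 3/53)
S = F + t·(Z−F) with t = 53/45, so FS:SZ = 53/45:-8/45

FS:SZ = -53/8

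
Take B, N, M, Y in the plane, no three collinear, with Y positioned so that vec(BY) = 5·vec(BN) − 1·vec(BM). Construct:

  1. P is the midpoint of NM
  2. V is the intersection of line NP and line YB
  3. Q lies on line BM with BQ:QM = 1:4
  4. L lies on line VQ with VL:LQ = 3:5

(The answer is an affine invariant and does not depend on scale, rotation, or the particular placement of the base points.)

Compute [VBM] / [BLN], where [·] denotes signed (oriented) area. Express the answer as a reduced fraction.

[VBM]:[BLN] = -200/13

Work in coordinates with B = (0, 0), N = (1, 0), M = (0, 1), Y = (5, -1).
1. P is the midpoint of NM ⇒ P = (1/2, 1/2)
2. V is the intersection of line NP and line YB ⇒ V = (5/4, -1/4)
3. Q lies on line BM with BQ:QM = 1:4 ⇒ Q = (0, 1/5)
4. L lies on line VQ with VL:LQ = 3:5 ⇒ L = (25/32, -13/160)
2·[VBM] = -5/4, 2·[BLN] = 13/160
[VBM]:[BLN] = -5/4:13/160 = -200/13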